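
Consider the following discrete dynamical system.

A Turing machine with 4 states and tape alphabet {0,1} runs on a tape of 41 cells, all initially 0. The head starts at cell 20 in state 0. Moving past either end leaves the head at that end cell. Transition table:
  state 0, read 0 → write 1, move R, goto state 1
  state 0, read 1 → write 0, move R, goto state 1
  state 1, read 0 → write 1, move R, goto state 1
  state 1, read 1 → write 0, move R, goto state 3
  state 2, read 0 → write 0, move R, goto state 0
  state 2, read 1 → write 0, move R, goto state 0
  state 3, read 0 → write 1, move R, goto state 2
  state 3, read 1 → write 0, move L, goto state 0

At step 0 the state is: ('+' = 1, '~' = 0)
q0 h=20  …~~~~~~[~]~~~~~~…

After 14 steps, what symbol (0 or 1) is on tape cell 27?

1

gen 0: q0 h=20  …~~~~~~[~]~~~~~~…
gen 1: q1 h=21  …~~~~~+[~]~~~~~~…
gen 2: q1 h=22  …~~~~++[~]~~~~~~…
gen 3: q1 h=23  …~~~+++[~]~~~~~~…
gen 4: q1 h=24  …~~++++[~]~~~~~~…
gen 5: q1 h=25  …~+++++[~]~~~~~~…
gen 6: q1 h=26  …++++++[~]~~~~~~…
gen 7: q1 h=27  …++++++[~]~~~~~~…
gen 8: q1 h=28  …++++++[~]~~~~~~…
gen 9: q1 h=29  …++++++[~]~~~~~~…
gen 10: q1 h=30  …++++++[~]~~~~~~…
gen 11: q1 h=31  …++++++[~]~~~~~~…
gen 12: q1 h=32  …++++++[~]~~~~~~…
gen 13: q1 h=33  …++++++[~]~~~~~~…
gen 14: q1 h=34  …++++++[~]~~~~~~|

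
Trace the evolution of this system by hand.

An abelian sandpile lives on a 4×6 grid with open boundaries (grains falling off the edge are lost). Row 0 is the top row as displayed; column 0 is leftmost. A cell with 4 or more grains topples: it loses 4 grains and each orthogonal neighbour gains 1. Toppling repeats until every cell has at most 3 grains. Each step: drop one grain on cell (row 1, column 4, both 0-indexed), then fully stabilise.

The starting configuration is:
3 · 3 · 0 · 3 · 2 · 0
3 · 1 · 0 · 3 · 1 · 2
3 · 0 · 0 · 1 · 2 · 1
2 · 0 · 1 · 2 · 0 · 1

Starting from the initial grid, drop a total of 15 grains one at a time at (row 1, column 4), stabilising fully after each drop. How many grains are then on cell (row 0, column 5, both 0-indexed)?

gen 0: 3 · 3 · 0 · 3 · 2 · 0
3 · 1 · 0 · 3 · 1 · 2
3 · 0 · 0 · 1 · 2 · 1
2 · 0 · 1 · 2 · 0 · 1
gen 1: 3 · 3 · 0 · 3 · 2 · 0
3 · 1 · 0 · 3 · 2 · 2
3 · 0 · 0 · 1 · 2 · 1
2 · 0 · 1 · 2 · 0 · 1
gen 2: 3 · 3 · 0 · 3 · 2 · 0
3 · 1 · 0 · 3 · 3 · 2
3 · 0 · 0 · 1 · 2 · 1
2 · 0 · 1 · 2 · 0 · 1
gen 3: 3 · 3 · 1 · 1 · 0 · 1
3 · 1 · 1 · 1 · 2 · 3
3 · 0 · 0 · 2 · 3 · 1
2 · 0 · 1 · 2 · 0 · 1
gen 4: 3 · 3 · 1 · 1 · 0 · 1
3 · 1 · 1 · 1 · 3 · 3
3 · 0 · 0 · 2 · 3 · 1
2 · 0 · 1 · 2 · 0 · 1
gen 5: 3 · 3 · 1 · 1 · 1 · 2
3 · 1 · 1 · 2 · 2 · 0
3 · 0 · 0 · 3 · 0 · 3
2 · 0 · 1 · 2 · 1 · 1
gen 6: 3 · 3 · 1 · 1 · 1 · 2
3 · 1 · 1 · 2 · 3 · 0
3 · 0 · 0 · 3 · 0 · 3
2 · 0 · 1 · 2 · 1 · 1
gen 7: 3 · 3 · 1 · 1 · 2 · 2
3 · 1 · 1 · 3 · 0 · 1
3 · 0 · 0 · 3 · 1 · 3
2 · 0 · 1 · 2 · 1 · 1
gen 8: 3 · 3 · 1 · 1 · 2 · 2
3 · 1 · 1 · 3 · 1 · 1
3 · 0 · 0 · 3 · 1 · 3
2 · 0 · 1 · 2 · 1 · 1
gen 9: 3 · 3 · 1 · 1 · 2 · 2
3 · 1 · 1 · 3 · 2 · 1
3 · 0 · 0 · 3 · 1 · 3
2 · 0 · 1 · 2 · 1 · 1
gen 10: 3 · 3 · 1 · 1 · 2 · 2
3 · 1 · 1 · 3 · 3 · 1
3 · 0 · 0 · 3 · 1 · 3
2 · 0 · 1 · 2 · 1 · 1
gen 11: 3 · 3 · 1 · 2 · 3 · 2
3 · 1 · 2 · 1 · 1 · 2
3 · 0 · 1 · 0 · 3 · 3
2 · 0 · 1 · 3 · 1 · 1
gen 12: 3 · 3 · 1 · 2 · 3 · 2
3 · 1 · 2 · 1 · 2 · 2
3 · 0 · 1 · 0 · 3 · 3
2 · 0 · 1 · 3 · 1 · 1
gen 13: 3 · 3 · 1 · 2 · 3 · 2
3 · 1 · 2 · 1 · 3 · 2
3 · 0 · 1 · 0 · 3 · 3
2 · 0 · 1 · 3 · 1 · 1
gen 14: 3 · 3 · 1 · 3 · 1 · 0
3 · 1 · 2 · 2 · 3 · 1
3 · 0 · 1 · 1 · 1 · 1
2 · 0 · 1 · 3 · 2 · 2
gen 15: 3 · 3 · 1 · 3 · 2 · 0
3 · 1 · 2 · 3 · 0 · 2
3 · 0 · 1 · 1 · 2 · 1
2 · 0 · 1 · 3 · 2 · 2

0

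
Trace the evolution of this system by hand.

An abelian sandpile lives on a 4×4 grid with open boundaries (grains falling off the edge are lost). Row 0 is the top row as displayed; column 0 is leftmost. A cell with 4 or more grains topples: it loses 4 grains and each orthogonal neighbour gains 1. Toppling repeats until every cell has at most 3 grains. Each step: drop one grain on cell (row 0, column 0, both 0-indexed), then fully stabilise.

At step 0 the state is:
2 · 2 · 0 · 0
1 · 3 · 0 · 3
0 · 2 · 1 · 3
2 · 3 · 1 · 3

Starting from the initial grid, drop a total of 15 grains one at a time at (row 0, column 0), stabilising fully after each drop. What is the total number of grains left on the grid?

31

[0] 2 · 2 · 0 · 0
1 · 3 · 0 · 3
0 · 2 · 1 · 3
2 · 3 · 1 · 3
[1] 3 · 2 · 0 · 0
1 · 3 · 0 · 3
0 · 2 · 1 · 3
2 · 3 · 1 · 3
[2] 0 · 3 · 0 · 0
2 · 3 · 0 · 3
0 · 2 · 1 · 3
2 · 3 · 1 · 3
[3] 1 · 3 · 0 · 0
2 · 3 · 0 · 3
0 · 2 · 1 · 3
2 · 3 · 1 · 3
[4] 2 · 3 · 0 · 0
2 · 3 · 0 · 3
0 · 2 · 1 · 3
2 · 3 · 1 · 3
[5] 3 · 3 · 0 · 0
2 · 3 · 0 · 3
0 · 2 · 1 · 3
2 · 3 · 1 · 3
[6] 2 · 1 · 1 · 0
0 · 1 · 1 · 3
1 · 3 · 1 · 3
2 · 3 · 1 · 3
[7] 3 · 1 · 1 · 0
0 · 1 · 1 · 3
1 · 3 · 1 · 3
2 · 3 · 1 · 3
[8] 0 · 2 · 1 · 0
1 · 1 · 1 · 3
1 · 3 · 1 · 3
2 · 3 · 1 · 3
[9] 1 · 2 · 1 · 0
1 · 1 · 1 · 3
1 · 3 · 1 · 3
2 · 3 · 1 · 3
[10] 2 · 2 · 1 · 0
1 · 1 · 1 · 3
1 · 3 · 1 · 3
2 · 3 · 1 · 3
[11] 3 · 2 · 1 · 0
1 · 1 · 1 · 3
1 · 3 · 1 · 3
2 · 3 · 1 · 3
[12] 0 · 3 · 1 · 0
2 · 1 · 1 · 3
1 · 3 · 1 · 3
2 · 3 · 1 · 3
[13] 1 · 3 · 1 · 0
2 · 1 · 1 · 3
1 · 3 · 1 · 3
2 · 3 · 1 · 3
[14] 2 · 3 · 1 · 0
2 · 1 · 1 · 3
1 · 3 · 1 · 3
2 · 3 · 1 · 3
[15] 3 · 3 · 1 · 0
2 · 1 · 1 · 3
1 · 3 · 1 · 3
2 · 3 · 1 · 3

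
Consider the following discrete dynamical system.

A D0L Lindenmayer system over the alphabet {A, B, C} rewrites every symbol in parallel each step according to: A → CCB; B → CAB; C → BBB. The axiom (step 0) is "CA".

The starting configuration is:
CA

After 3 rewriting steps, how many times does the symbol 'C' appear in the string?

step 0: CA
step 1: BBBCCB
step 2: CABCABCABBBBBBBCAB
step 3: BBBCCBCABBBBCCBCABBBBCCBCABCABCABCABCABCABCABBBBCCBCAB

18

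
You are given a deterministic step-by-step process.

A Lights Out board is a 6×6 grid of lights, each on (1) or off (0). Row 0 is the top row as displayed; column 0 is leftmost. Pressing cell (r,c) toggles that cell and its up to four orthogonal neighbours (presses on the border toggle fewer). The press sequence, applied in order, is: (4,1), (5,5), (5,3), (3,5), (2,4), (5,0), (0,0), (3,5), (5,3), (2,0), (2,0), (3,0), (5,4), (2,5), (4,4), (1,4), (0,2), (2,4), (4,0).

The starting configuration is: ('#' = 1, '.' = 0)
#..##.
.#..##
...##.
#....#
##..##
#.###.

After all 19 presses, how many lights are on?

[0] #..##.
.#..##
...##.
#....#
##..##
#.###.
[1] #..##.
.#..##
...##.
##...#
..#.##
#####.
[2] #..##.
.#..##
...##.
##...#
..#.#.
####.#
[3] #..##.
.#..##
...##.
##...#
..###.
##..##
[4] #..##.
.#..##
...###
##..#.
..####
##..##
[5] #..##.
.#...#
......
##....
..####
##..##
[6] #..##.
.#...#
......
##....
#.####
....##
[7] .#.##.
##...#
......
##....
#.####
....##
[8] .#.##.
##...#
.....#
##..##
#.###.
....##
[9] .#.##.
##...#
.....#
##..##
#.#.#.
..##.#
[10] .#.##.
.#...#
##...#
.#..##
#.#.#.
..##.#
[11] .#.##.
##...#
.....#
##..##
#.#.#.
..##.#
[12] .#.##.
##...#
#....#
....##
..#.#.
..##.#
[13] .#.##.
##...#
#....#
....##
..#...
..#.#.
[14] .#.##.
##....
#...#.
....#.
..#...
..#.#.
[15] .#.##.
##....
#...#.
......
..####
..#...
[16] .#.#..
##.###
#.....
......
..####
..#...
[17] ..#...
######
#.....
......
..####
..#...
[18] ..#...
####.#
#..###
....#.
..####
..#...
[19] ..#...
####.#
#..###
#...#.
######
#.#...

20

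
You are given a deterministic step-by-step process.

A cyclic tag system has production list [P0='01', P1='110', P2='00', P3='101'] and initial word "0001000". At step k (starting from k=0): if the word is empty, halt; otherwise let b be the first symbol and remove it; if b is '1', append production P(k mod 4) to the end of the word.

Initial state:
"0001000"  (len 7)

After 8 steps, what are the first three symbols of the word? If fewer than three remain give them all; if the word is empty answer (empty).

011

gen 0: "0001000"  (len 7)
gen 1: "001000"  (len 6)
gen 2: "01000"  (len 5)
gen 3: "1000"  (len 4)
gen 4: "000101"  (len 6)
gen 5: "00101"  (len 5)
gen 6: "0101"  (len 4)
gen 7: "101"  (len 3)
gen 8: "01101"  (len 5)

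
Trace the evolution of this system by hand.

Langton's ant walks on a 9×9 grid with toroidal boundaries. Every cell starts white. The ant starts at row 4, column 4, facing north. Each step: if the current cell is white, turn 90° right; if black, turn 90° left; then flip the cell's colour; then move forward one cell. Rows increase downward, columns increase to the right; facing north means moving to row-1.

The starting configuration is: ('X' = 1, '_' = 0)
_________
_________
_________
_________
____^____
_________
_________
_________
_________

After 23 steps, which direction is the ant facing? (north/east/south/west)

east

step 0: _________
_________
_________
_________
____^____
_________
_________
_________
_________
step 1: _________
_________
_________
_________
____X>___
_________
_________
_________
_________
step 2: _________
_________
_________
_________
____XX___
_____v___
_________
_________
_________
step 3: _________
_________
_________
_________
____XX___
____<X___
_________
_________
_________
step 4: _________
_________
_________
_________
____^X___
____XX___
_________
_________
_________
step 5: _________
_________
_________
_________
___<_X___
____XX___
_________
_________
_________
step 6: _________
_________
_________
___^_____
___X_X___
____XX___
_________
_________
_________
step 7: _________
_________
_________
___X>____
___X_X___
____XX___
_________
_________
_________
step 8: _________
_________
_________
___XX____
___XvX___
____XX___
_________
_________
_________
step 9: _________
_________
_________
___XX____
___<XX___
____XX___
_________
_________
_________
step 10: _________
_________
_________
___XX____
____XX___
___vXX___
_________
_________
_________
step 11: _________
_________
_________
___XX____
____XX___
__<XXX___
_________
_________
_________
step 12: _________
_________
_________
___XX____
__^_XX___
__XXXX___
_________
_________
_________
step 13: _________
_________
_________
___XX____
__X>XX___
__XXXX___
_________
_________
_________
step 14: _________
_________
_________
___XX____
__XXXX___
__XvXX___
_________
_________
_________
step 15: _________
_________
_________
___XX____
__XXXX___
__X_>X___
_________
_________
_________
step 16: _________
_________
_________
___XX____
__XX^X___
__X__X___
_________
_________
_________
step 17: _________
_________
_________
___XX____
__X<_X___
__X__X___
_________
_________
_________
step 18: _________
_________
_________
___XX____
__X__X___
__Xv_X___
_________
_________
_________
step 19: _________
_________
_________
___XX____
__X__X___
__<X_X___
_________
_________
_________
step 20: _________
_________
_________
___XX____
__X__X___
___X_X___
__v______
_________
_________
step 21: _________
_________
_________
___XX____
__X__X___
___X_X___
_<X______
_________
_________
step 22: _________
_________
_________
___XX____
__X__X___
_^_X_X___
_XX______
_________
_________
step 23: _________
_________
_________
___XX____
__X__X___
_X>X_X___
_XX______
_________
_________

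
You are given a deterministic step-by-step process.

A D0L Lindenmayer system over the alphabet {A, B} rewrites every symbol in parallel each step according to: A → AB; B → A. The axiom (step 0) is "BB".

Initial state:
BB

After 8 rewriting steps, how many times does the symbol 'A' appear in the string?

42

t=0: BB
t=1: AA
t=2: ABAB
t=3: ABAABA
t=4: ABAABABAAB
t=5: ABAABABAABAABABA
t=6: ABAABABAABAABABAABABAABAAB
t=7: ABAABABAABAABABAABABAABAABABAABAABABAABABA
t=8: ABAABABAABAABABAABABAABAABABAABAABABAABABAABAABABAABABAABAABABAABAAB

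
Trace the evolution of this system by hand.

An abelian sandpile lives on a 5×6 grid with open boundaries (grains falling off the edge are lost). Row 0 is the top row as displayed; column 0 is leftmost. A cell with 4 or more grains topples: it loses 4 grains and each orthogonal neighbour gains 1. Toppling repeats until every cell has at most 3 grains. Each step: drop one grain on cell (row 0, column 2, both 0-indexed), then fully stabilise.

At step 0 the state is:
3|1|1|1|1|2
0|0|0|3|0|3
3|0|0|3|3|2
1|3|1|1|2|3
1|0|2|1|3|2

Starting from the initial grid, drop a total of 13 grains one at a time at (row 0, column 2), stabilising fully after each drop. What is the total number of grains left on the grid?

51

step 0: 3|1|1|1|1|2
0|0|0|3|0|3
3|0|0|3|3|2
1|3|1|1|2|3
1|0|2|1|3|2
step 1: 3|1|2|1|1|2
0|0|0|3|0|3
3|0|0|3|3|2
1|3|1|1|2|3
1|0|2|1|3|2
step 2: 3|1|3|1|1|2
0|0|0|3|0|3
3|0|0|3|3|2
1|3|1|1|2|3
1|0|2|1|3|2
step 3: 3|2|0|2|1|2
0|0|1|3|0|3
3|0|0|3|3|2
1|3|1|1|2|3
1|0|2|1|3|2
step 4: 3|2|1|2|1|2
0|0|1|3|0|3
3|0|0|3|3|2
1|3|1|1|2|3
1|0|2|1|3|2
step 5: 3|2|2|2|1|2
0|0|1|3|0|3
3|0|0|3|3|2
1|3|1|1|2|3
1|0|2|1|3|2
step 6: 3|2|3|2|1|2
0|0|1|3|0|3
3|0|0|3|3|2
1|3|1|1|2|3
1|0|2|1|3|2
step 7: 3|3|0|3|1|2
0|0|2|3|0|3
3|0|0|3|3|2
1|3|1|1|2|3
1|0|2|1|3|2
step 8: 3|3|1|3|1|2
0|0|2|3|0|3
3|0|0|3|3|2
1|3|1|1|2|3
1|0|2|1|3|2
step 9: 3|3|2|3|1|2
0|0|2|3|0|3
3|0|0|3|3|2
1|3|1|1|2|3
1|0|2|1|3|2
step 10: 3|3|3|3|1|2
0|0|2|3|0|3
3|0|0|3|3|2
1|3|1|1|2|3
1|0|2|1|3|2
step 11: 0|1|3|1|2|2
1|2|0|2|2|3
3|0|2|1|0|3
1|3|1|2|3|3
1|0|2|1|3|2
step 12: 0|2|0|2|2|2
1|2|1|2|2|3
3|0|2|1|0|3
1|3|1|2|3|3
1|0|2|1|3|2
step 13: 0|2|1|2|2|2
1|2|1|2|2|3
3|0|2|1|0|3
1|3|1|2|3|3
1|0|2|1|3|2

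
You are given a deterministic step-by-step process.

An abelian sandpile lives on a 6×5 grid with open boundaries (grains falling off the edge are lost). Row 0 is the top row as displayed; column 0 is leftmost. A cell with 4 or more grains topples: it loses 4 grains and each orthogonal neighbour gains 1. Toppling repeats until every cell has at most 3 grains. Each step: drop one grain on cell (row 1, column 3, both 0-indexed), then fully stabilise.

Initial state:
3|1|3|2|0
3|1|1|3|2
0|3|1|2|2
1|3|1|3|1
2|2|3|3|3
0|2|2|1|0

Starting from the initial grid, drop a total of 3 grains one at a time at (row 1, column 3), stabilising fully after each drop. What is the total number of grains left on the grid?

step 0: 3|1|3|2|0
3|1|1|3|2
0|3|1|2|2
1|3|1|3|1
2|2|3|3|3
0|2|2|1|0
step 1: 3|1|3|3|0
3|1|2|0|3
0|3|1|3|2
1|3|1|3|1
2|2|3|3|3
0|2|2|1|0
step 2: 3|1|3|3|0
3|1|2|1|3
0|3|1|3|2
1|3|1|3|1
2|2|3|3|3
0|2|2|1|0
step 3: 3|1|3|3|0
3|1|2|2|3
0|3|1|3|2
1|3|1|3|1
2|2|3|3|3
0|2|2|1|0

57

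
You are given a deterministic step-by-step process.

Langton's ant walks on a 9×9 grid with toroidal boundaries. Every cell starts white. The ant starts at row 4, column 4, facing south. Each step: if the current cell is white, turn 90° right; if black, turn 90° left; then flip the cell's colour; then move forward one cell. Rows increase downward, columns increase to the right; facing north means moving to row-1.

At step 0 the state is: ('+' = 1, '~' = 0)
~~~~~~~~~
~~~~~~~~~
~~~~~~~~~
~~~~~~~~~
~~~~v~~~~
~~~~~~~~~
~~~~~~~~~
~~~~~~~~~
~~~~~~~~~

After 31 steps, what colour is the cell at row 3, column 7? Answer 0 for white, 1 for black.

1

t=0: ~~~~~~~~~
~~~~~~~~~
~~~~~~~~~
~~~~~~~~~
~~~~v~~~~
~~~~~~~~~
~~~~~~~~~
~~~~~~~~~
~~~~~~~~~
t=1: ~~~~~~~~~
~~~~~~~~~
~~~~~~~~~
~~~~~~~~~
~~~<+~~~~
~~~~~~~~~
~~~~~~~~~
~~~~~~~~~
~~~~~~~~~
t=2: ~~~~~~~~~
~~~~~~~~~
~~~~~~~~~
~~~^~~~~~
~~~++~~~~
~~~~~~~~~
~~~~~~~~~
~~~~~~~~~
~~~~~~~~~
t=3: ~~~~~~~~~
~~~~~~~~~
~~~~~~~~~
~~~+>~~~~
~~~++~~~~
~~~~~~~~~
~~~~~~~~~
~~~~~~~~~
~~~~~~~~~
t=4: ~~~~~~~~~
~~~~~~~~~
~~~~~~~~~
~~~++~~~~
~~~+v~~~~
~~~~~~~~~
~~~~~~~~~
~~~~~~~~~
~~~~~~~~~
t=5: ~~~~~~~~~
~~~~~~~~~
~~~~~~~~~
~~~++~~~~
~~~+~>~~~
~~~~~~~~~
~~~~~~~~~
~~~~~~~~~
~~~~~~~~~
t=6: ~~~~~~~~~
~~~~~~~~~
~~~~~~~~~
~~~++~~~~
~~~+~+~~~
~~~~~v~~~
~~~~~~~~~
~~~~~~~~~
~~~~~~~~~
t=7: ~~~~~~~~~
~~~~~~~~~
~~~~~~~~~
~~~++~~~~
~~~+~+~~~
~~~~<+~~~
~~~~~~~~~
~~~~~~~~~
~~~~~~~~~
t=8: ~~~~~~~~~
~~~~~~~~~
~~~~~~~~~
~~~++~~~~
~~~+^+~~~
~~~~++~~~
~~~~~~~~~
~~~~~~~~~
~~~~~~~~~
t=9: ~~~~~~~~~
~~~~~~~~~
~~~~~~~~~
~~~++~~~~
~~~++>~~~
~~~~++~~~
~~~~~~~~~
~~~~~~~~~
~~~~~~~~~
t=10: ~~~~~~~~~
~~~~~~~~~
~~~~~~~~~
~~~++^~~~
~~~++~~~~
~~~~++~~~
~~~~~~~~~
~~~~~~~~~
~~~~~~~~~
t=11: ~~~~~~~~~
~~~~~~~~~
~~~~~~~~~
~~~+++>~~
~~~++~~~~
~~~~++~~~
~~~~~~~~~
~~~~~~~~~
~~~~~~~~~
t=12: ~~~~~~~~~
~~~~~~~~~
~~~~~~~~~
~~~++++~~
~~~++~v~~
~~~~++~~~
~~~~~~~~~
~~~~~~~~~
~~~~~~~~~
t=13: ~~~~~~~~~
~~~~~~~~~
~~~~~~~~~
~~~++++~~
~~~++<+~~
~~~~++~~~
~~~~~~~~~
~~~~~~~~~
~~~~~~~~~
t=14: ~~~~~~~~~
~~~~~~~~~
~~~~~~~~~
~~~++^+~~
~~~++++~~
~~~~++~~~
~~~~~~~~~
~~~~~~~~~
~~~~~~~~~
t=15: ~~~~~~~~~
~~~~~~~~~
~~~~~~~~~
~~~+<~+~~
~~~++++~~
~~~~++~~~
~~~~~~~~~
~~~~~~~~~
~~~~~~~~~
t=16: ~~~~~~~~~
~~~~~~~~~
~~~~~~~~~
~~~+~~+~~
~~~+v++~~
~~~~++~~~
~~~~~~~~~
~~~~~~~~~
~~~~~~~~~
t=17: ~~~~~~~~~
~~~~~~~~~
~~~~~~~~~
~~~+~~+~~
~~~+~>+~~
~~~~++~~~
~~~~~~~~~
~~~~~~~~~
~~~~~~~~~
t=18: ~~~~~~~~~
~~~~~~~~~
~~~~~~~~~
~~~+~^+~~
~~~+~~+~~
~~~~++~~~
~~~~~~~~~
~~~~~~~~~
~~~~~~~~~
t=19: ~~~~~~~~~
~~~~~~~~~
~~~~~~~~~
~~~+~+>~~
~~~+~~+~~
~~~~++~~~
~~~~~~~~~
~~~~~~~~~
~~~~~~~~~
t=20: ~~~~~~~~~
~~~~~~~~~
~~~~~~^~~
~~~+~+~~~
~~~+~~+~~
~~~~++~~~
~~~~~~~~~
~~~~~~~~~
~~~~~~~~~
t=21: ~~~~~~~~~
~~~~~~~~~
~~~~~~+>~
~~~+~+~~~
~~~+~~+~~
~~~~++~~~
~~~~~~~~~
~~~~~~~~~
~~~~~~~~~
t=22: ~~~~~~~~~
~~~~~~~~~
~~~~~~++~
~~~+~+~v~
~~~+~~+~~
~~~~++~~~
~~~~~~~~~
~~~~~~~~~
~~~~~~~~~
t=23: ~~~~~~~~~
~~~~~~~~~
~~~~~~++~
~~~+~+<+~
~~~+~~+~~
~~~~++~~~
~~~~~~~~~
~~~~~~~~~
~~~~~~~~~
t=24: ~~~~~~~~~
~~~~~~~~~
~~~~~~^+~
~~~+~+++~
~~~+~~+~~
~~~~++~~~
~~~~~~~~~
~~~~~~~~~
~~~~~~~~~
t=25: ~~~~~~~~~
~~~~~~~~~
~~~~~<~+~
~~~+~+++~
~~~+~~+~~
~~~~++~~~
~~~~~~~~~
~~~~~~~~~
~~~~~~~~~
t=26: ~~~~~~~~~
~~~~~^~~~
~~~~~+~+~
~~~+~+++~
~~~+~~+~~
~~~~++~~~
~~~~~~~~~
~~~~~~~~~
~~~~~~~~~
t=27: ~~~~~~~~~
~~~~~+>~~
~~~~~+~+~
~~~+~+++~
~~~+~~+~~
~~~~++~~~
~~~~~~~~~
~~~~~~~~~
~~~~~~~~~
t=28: ~~~~~~~~~
~~~~~++~~
~~~~~+v+~
~~~+~+++~
~~~+~~+~~
~~~~++~~~
~~~~~~~~~
~~~~~~~~~
~~~~~~~~~
t=29: ~~~~~~~~~
~~~~~++~~
~~~~~<++~
~~~+~+++~
~~~+~~+~~
~~~~++~~~
~~~~~~~~~
~~~~~~~~~
~~~~~~~~~
t=30: ~~~~~~~~~
~~~~~++~~
~~~~~~++~
~~~+~v++~
~~~+~~+~~
~~~~++~~~
~~~~~~~~~
~~~~~~~~~
~~~~~~~~~
t=31: ~~~~~~~~~
~~~~~++~~
~~~~~~++~
~~~+~~>+~
~~~+~~+~~
~~~~++~~~
~~~~~~~~~
~~~~~~~~~
~~~~~~~~~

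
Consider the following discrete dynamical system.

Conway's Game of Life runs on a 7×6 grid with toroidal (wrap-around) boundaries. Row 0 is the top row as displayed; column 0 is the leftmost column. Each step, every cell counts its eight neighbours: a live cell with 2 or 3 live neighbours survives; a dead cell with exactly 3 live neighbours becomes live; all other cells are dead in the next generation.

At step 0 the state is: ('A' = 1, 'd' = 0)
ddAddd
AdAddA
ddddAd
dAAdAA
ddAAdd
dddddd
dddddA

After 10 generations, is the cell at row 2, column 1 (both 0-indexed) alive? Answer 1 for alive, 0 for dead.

[0] ddAddd
AdAddA
ddddAd
dAAdAA
ddAAdd
dddddd
dddddA
[1] AAdddA
dAdAdA
ddAdAd
dAAdAA
dAAAAd
dddddd
dddddd
[2] dAAdAA
dAdAdA
dddddd
AddddA
AAddAA
ddAAdd
Addddd
[3] dAAAAA
dAdAdA
ddddAA
dAddAd
dAAAAd
ddAAAd
AdddAA
[4] dAdddd
dAdddd
ddAAdA
AAdddd
dAdddA
Addddd
Addddd
[5] AAdddd
AAdddd
ddAddd
dAddAA
dAdddA
AAdddA
AAdddd
[6] ddAddA
AdAddd
ddAddA
dAAdAA
dAAddd
ddAddA
ddAddd
[7] ddAAdd
AdAAdA
ddAdAA
ddddAA
ddddAA
ddAAdd
dAAAdd
[8] Addddd
AddddA
dAAddd
Addddd
dddddA
dAdddd
dAddAd
[9] AAdddd
AddddA
dAdddA
AAdddd
Addddd
Addddd
AAdddd
[10] dddddd
dddddA
dAdddA
dAdddA
AddddA
AddddA
dddddA

1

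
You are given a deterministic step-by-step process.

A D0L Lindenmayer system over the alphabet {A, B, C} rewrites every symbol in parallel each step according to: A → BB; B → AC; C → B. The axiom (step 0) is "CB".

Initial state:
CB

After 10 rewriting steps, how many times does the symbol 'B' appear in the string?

243

k=0  CB
k=1  BAC
k=2  ACBBB
k=3  BBBACACAC
k=4  ACACACBBBBBBBBB
k=5  BBBBBBBBBACACACACACACACACAC
k=6  ACACACACACACACACACBBBBBBBBBBBBBBBBBBBBBBBBBBB
k=7  BBBBBBBBBBBBBBBBBBBBBBBBBBBACACACACACACACACACACACACACACACACACACACACACACACACACACAC
k=8  ACACACACACACACACACACACACACACACACACACACACACACACACACACACBBBB…BBBBBBBBBBBBBBBBBBBBBBBBBBBBBBBBBBBBBBBBBBBBBBBBBBBBBBBBBB  (len 135)
k=9  BBBBBBBBBBBBBBBBBBBBBBBBBBBBBBBBBBBBBBBBBBBBBBBBBBBBBBBBBB…ACACACACACACACACACACACACACACACACACACACACACACACACACACACACAC  (len 243)
k=10  ACACACACACACACACACACACACACACACACACACACACACACACACACACACACAC…BBBBBBBBBBBBBBBBBBBBBBBBBBBBBBBBBBBBBBBBBBBBBBBBBBBBBBBBBB  (len 405)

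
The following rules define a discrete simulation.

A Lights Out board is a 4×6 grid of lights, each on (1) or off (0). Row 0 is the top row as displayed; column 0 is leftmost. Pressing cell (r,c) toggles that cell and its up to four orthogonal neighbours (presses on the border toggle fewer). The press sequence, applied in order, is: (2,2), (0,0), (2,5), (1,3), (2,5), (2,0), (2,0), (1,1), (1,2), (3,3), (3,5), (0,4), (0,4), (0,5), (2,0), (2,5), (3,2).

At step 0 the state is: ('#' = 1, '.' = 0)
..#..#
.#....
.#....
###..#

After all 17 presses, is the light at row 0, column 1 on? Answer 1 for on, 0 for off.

0

t=0: ..#..#
.#....
.#....
###..#
t=1: ..#..#
.##...
..##..
##...#
t=2: ###..#
###...
..##..
##...#
t=3: ###..#
###..#
..####
##....
t=4: ####.#
##.###
..#.##
##....
t=5: ####.#
##.##.
..#...
##...#
t=6: ####.#
.#.##.
###...
.#...#
t=7: ####.#
##.##.
..#...
##...#
t=8: #.##.#
..###.
.##...
##...#
t=9: #..#.#
.#..#.
.#....
##...#
t=10: #..#.#
.#..#.
.#.#..
######
t=11: #..#.#
.#..#.
.#.#.#
####..
t=12: #...#.
.#....
.#.#.#
####..
t=13: #..#.#
.#..#.
.#.#.#
####..
t=14: #..##.
.#..##
.#.#.#
####..
t=15: #..##.
##..##
#..#.#
.###..
t=16: #..##.
##..#.
#..##.
.###.#
t=17: #..##.
##..#.
#.###.
.....#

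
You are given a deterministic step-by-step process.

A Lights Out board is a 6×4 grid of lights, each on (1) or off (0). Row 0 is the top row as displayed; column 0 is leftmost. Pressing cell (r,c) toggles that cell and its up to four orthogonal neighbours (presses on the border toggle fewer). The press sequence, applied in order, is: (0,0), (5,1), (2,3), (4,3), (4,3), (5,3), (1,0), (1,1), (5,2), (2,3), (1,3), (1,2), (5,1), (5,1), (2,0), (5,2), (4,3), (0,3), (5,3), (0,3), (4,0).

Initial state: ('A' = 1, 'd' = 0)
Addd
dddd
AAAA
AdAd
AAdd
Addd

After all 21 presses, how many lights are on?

k=0  Addd
dddd
AAAA
AdAd
AAdd
Addd
k=1  dAdd
Addd
AAAA
AdAd
AAdd
Addd
k=2  dAdd
Addd
AAAA
AdAd
Addd
dAAd
k=3  dAdd
AddA
AAdd
AdAA
Addd
dAAd
k=4  dAdd
AddA
AAdd
AdAd
AdAA
dAAA
k=5  dAdd
AddA
AAdd
AdAA
Addd
dAAd
k=6  dAdd
AddA
AAdd
AdAA
AddA
dAdA
k=7  AAdd
dAdA
dAdd
AdAA
AddA
dAdA
k=8  Addd
AdAA
dddd
AdAA
AddA
dAdA
k=9  Addd
AdAA
dddd
AdAA
AdAA
ddAd
k=10  Addd
AdAd
ddAA
AdAd
AdAA
ddAd
k=11  AddA
AddA
ddAd
AdAd
AdAA
ddAd
k=12  AdAA
AAAd
dddd
AdAd
AdAA
ddAd
k=13  AdAA
AAAd
dddd
AdAd
AAAA
AAdd
k=14  AdAA
AAAd
dddd
AdAd
AdAA
ddAd
k=15  AdAA
dAAd
AAdd
ddAd
AdAA
ddAd
k=16  AdAA
dAAd
AAdd
ddAd
AddA
dAdA
k=17  AdAA
dAAd
AAdd
ddAA
AdAd
dAdd
k=18  Addd
dAAA
AAdd
ddAA
AdAd
dAdd
k=19  Addd
dAAA
AAdd
ddAA
AdAA
dAAA
k=20  AdAA
dAAd
AAdd
ddAA
AdAA
dAAA
k=21  AdAA
dAAd
AAdd
AdAA
dAAA
AAAA

17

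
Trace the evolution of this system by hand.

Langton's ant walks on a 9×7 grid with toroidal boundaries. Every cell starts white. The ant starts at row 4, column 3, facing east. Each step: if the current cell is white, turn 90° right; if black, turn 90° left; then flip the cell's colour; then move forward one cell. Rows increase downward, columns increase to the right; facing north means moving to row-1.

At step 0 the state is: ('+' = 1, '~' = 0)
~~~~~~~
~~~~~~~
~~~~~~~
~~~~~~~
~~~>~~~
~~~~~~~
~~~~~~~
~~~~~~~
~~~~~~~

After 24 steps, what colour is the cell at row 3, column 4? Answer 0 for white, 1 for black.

gen 0: ~~~~~~~
~~~~~~~
~~~~~~~
~~~~~~~
~~~>~~~
~~~~~~~
~~~~~~~
~~~~~~~
~~~~~~~
gen 1: ~~~~~~~
~~~~~~~
~~~~~~~
~~~~~~~
~~~+~~~
~~~v~~~
~~~~~~~
~~~~~~~
~~~~~~~
gen 2: ~~~~~~~
~~~~~~~
~~~~~~~
~~~~~~~
~~~+~~~
~~<+~~~
~~~~~~~
~~~~~~~
~~~~~~~
gen 3: ~~~~~~~
~~~~~~~
~~~~~~~
~~~~~~~
~~^+~~~
~~++~~~
~~~~~~~
~~~~~~~
~~~~~~~
gen 4: ~~~~~~~
~~~~~~~
~~~~~~~
~~~~~~~
~~+>~~~
~~++~~~
~~~~~~~
~~~~~~~
~~~~~~~
gen 5: ~~~~~~~
~~~~~~~
~~~~~~~
~~~^~~~
~~+~~~~
~~++~~~
~~~~~~~
~~~~~~~
~~~~~~~
gen 6: ~~~~~~~
~~~~~~~
~~~~~~~
~~~+>~~
~~+~~~~
~~++~~~
~~~~~~~
~~~~~~~
~~~~~~~
gen 7: ~~~~~~~
~~~~~~~
~~~~~~~
~~~++~~
~~+~v~~
~~++~~~
~~~~~~~
~~~~~~~
~~~~~~~
gen 8: ~~~~~~~
~~~~~~~
~~~~~~~
~~~++~~
~~+<+~~
~~++~~~
~~~~~~~
~~~~~~~
~~~~~~~
gen 9: ~~~~~~~
~~~~~~~
~~~~~~~
~~~^+~~
~~+++~~
~~++~~~
~~~~~~~
~~~~~~~
~~~~~~~
gen 10: ~~~~~~~
~~~~~~~
~~~~~~~
~~<~+~~
~~+++~~
~~++~~~
~~~~~~~
~~~~~~~
~~~~~~~
gen 11: ~~~~~~~
~~~~~~~
~~^~~~~
~~+~+~~
~~+++~~
~~++~~~
~~~~~~~
~~~~~~~
~~~~~~~
gen 12: ~~~~~~~
~~~~~~~
~~+>~~~
~~+~+~~
~~+++~~
~~++~~~
~~~~~~~
~~~~~~~
~~~~~~~
gen 13: ~~~~~~~
~~~~~~~
~~++~~~
~~+v+~~
~~+++~~
~~++~~~
~~~~~~~
~~~~~~~
~~~~~~~
gen 14: ~~~~~~~
~~~~~~~
~~++~~~
~~<++~~
~~+++~~
~~++~~~
~~~~~~~
~~~~~~~
~~~~~~~
gen 15: ~~~~~~~
~~~~~~~
~~++~~~
~~~++~~
~~v++~~
~~++~~~
~~~~~~~
~~~~~~~
~~~~~~~
gen 16: ~~~~~~~
~~~~~~~
~~++~~~
~~~++~~
~~~>+~~
~~++~~~
~~~~~~~
~~~~~~~
~~~~~~~
gen 17: ~~~~~~~
~~~~~~~
~~++~~~
~~~^+~~
~~~~+~~
~~++~~~
~~~~~~~
~~~~~~~
~~~~~~~
gen 18: ~~~~~~~
~~~~~~~
~~++~~~
~~<~+~~
~~~~+~~
~~++~~~
~~~~~~~
~~~~~~~
~~~~~~~
gen 19: ~~~~~~~
~~~~~~~
~~^+~~~
~~+~+~~
~~~~+~~
~~++~~~
~~~~~~~
~~~~~~~
~~~~~~~
gen 20: ~~~~~~~
~~~~~~~
~<~+~~~
~~+~+~~
~~~~+~~
~~++~~~
~~~~~~~
~~~~~~~
~~~~~~~
gen 21: ~~~~~~~
~^~~~~~
~+~+~~~
~~+~+~~
~~~~+~~
~~++~~~
~~~~~~~
~~~~~~~
~~~~~~~
gen 22: ~~~~~~~
~+>~~~~
~+~+~~~
~~+~+~~
~~~~+~~
~~++~~~
~~~~~~~
~~~~~~~
~~~~~~~
gen 23: ~~~~~~~
~++~~~~
~+v+~~~
~~+~+~~
~~~~+~~
~~++~~~
~~~~~~~
~~~~~~~
~~~~~~~
gen 24: ~~~~~~~
~++~~~~
~<++~~~
~~+~+~~
~~~~+~~
~~++~~~
~~~~~~~
~~~~~~~
~~~~~~~

1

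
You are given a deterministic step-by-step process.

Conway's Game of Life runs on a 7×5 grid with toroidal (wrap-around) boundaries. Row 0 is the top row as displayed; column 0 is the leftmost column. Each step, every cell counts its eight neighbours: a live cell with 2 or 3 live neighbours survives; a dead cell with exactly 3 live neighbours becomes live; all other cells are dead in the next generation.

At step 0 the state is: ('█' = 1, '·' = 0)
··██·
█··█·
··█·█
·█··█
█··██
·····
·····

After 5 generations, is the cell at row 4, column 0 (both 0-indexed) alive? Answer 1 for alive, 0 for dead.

1

step 0: ··██·
█··█·
··█·█
·█··█
█··██
·····
·····
step 1: ··███
·█···
·██·█
·██··
█··██
····█
·····
step 2: ··██·
·█··█
···█·
·····
█████
█··██
····█
step 3: █·███
····█
·····
██···
·██··
·····
█·█··
step 4: █·█··
█···█
█····
███··
███··
··█··
█·█··
step 5: █··█·
█···█
·····
··█·█
█··█·
█·██·
··██·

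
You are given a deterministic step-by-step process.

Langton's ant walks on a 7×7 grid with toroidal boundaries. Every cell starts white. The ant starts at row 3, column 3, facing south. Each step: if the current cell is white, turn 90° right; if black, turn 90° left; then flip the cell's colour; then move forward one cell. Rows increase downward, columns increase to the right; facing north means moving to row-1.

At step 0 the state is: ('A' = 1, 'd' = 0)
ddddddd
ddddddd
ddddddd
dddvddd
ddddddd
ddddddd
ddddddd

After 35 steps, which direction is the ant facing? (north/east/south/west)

k=0  ddddddd
ddddddd
ddddddd
dddvddd
ddddddd
ddddddd
ddddddd
k=1  ddddddd
ddddddd
ddddddd
dd<Addd
ddddddd
ddddddd
ddddddd
k=2  ddddddd
ddddddd
dd^dddd
ddAAddd
ddddddd
ddddddd
ddddddd
k=3  ddddddd
ddddddd
ddA>ddd
ddAAddd
ddddddd
ddddddd
ddddddd
k=4  ddddddd
ddddddd
ddAAddd
ddAvddd
ddddddd
ddddddd
ddddddd
k=5  ddddddd
ddddddd
ddAAddd
ddAd>dd
ddddddd
ddddddd
ddddddd
k=6  ddddddd
ddddddd
ddAAddd
ddAdAdd
ddddvdd
ddddddd
ddddddd
k=7  ddddddd
ddddddd
ddAAddd
ddAdAdd
ddd<Add
ddddddd
ddddddd
k=8  ddddddd
ddddddd
ddAAddd
ddA^Add
dddAAdd
ddddddd
ddddddd
k=9  ddddddd
ddddddd
ddAAddd
ddAA>dd
dddAAdd
ddddddd
ddddddd
k=10  ddddddd
ddddddd
ddAA^dd
ddAAddd
dddAAdd
ddddddd
ddddddd
k=11  ddddddd
ddddddd
ddAAA>d
ddAAddd
dddAAdd
ddddddd
ddddddd
k=12  ddddddd
ddddddd
ddAAAAd
ddAAdvd
dddAAdd
ddddddd
ddddddd
k=13  ddddddd
ddddddd
ddAAAAd
ddAA<Ad
dddAAdd
ddddddd
ddddddd
k=14  ddddddd
ddddddd
ddAA^Ad
ddAAAAd
dddAAdd
ddddddd
ddddddd
k=15  ddddddd
ddddddd
ddA<dAd
ddAAAAd
dddAAdd
ddddddd
ddddddd
k=16  ddddddd
ddddddd
ddAddAd
ddAvAAd
dddAAdd
ddddddd
ddddddd
k=17  ddddddd
ddddddd
ddAddAd
ddAd>Ad
dddAAdd
ddddddd
ddddddd
k=18  ddddddd
ddddddd
ddAd^Ad
ddAddAd
dddAAdd
ddddddd
ddddddd
k=19  ddddddd
ddddddd
ddAdA>d
ddAddAd
dddAAdd
ddddddd
ddddddd
k=20  ddddddd
ddddd^d
ddAdAdd
ddAddAd
dddAAdd
ddddddd
ddddddd
k=21  ddddddd
dddddA>
ddAdAdd
ddAddAd
dddAAdd
ddddddd
ddddddd
k=22  ddddddd
dddddAA
ddAdAdv
ddAddAd
dddAAdd
ddddddd
ddddddd
k=23  ddddddd
dddddAA
ddAdA<A
ddAddAd
dddAAdd
ddddddd
ddddddd
k=24  ddddddd
ddddd^A
ddAdAAA
ddAddAd
dddAAdd
ddddddd
ddddddd
k=25  ddddddd
dddd<dA
ddAdAAA
ddAddAd
dddAAdd
ddddddd
ddddddd
k=26  dddd^dd
ddddAdA
ddAdAAA
ddAddAd
dddAAdd
ddddddd
ddddddd
k=27  ddddA>d
ddddAdA
ddAdAAA
ddAddAd
dddAAdd
ddddddd
ddddddd
k=28  ddddAAd
ddddAvA
ddAdAAA
ddAddAd
dddAAdd
ddddddd
ddddddd
k=29  ddddAAd
dddd<AA
ddAdAAA
ddAddAd
dddAAdd
ddddddd
ddddddd
k=30  ddddAAd
dddddAA
ddAdvAA
ddAddAd
dddAAdd
ddddddd
ddddddd
k=31  ddddAAd
dddddAA
ddAdd>A
ddAddAd
dddAAdd
ddddddd
ddddddd
k=32  ddddAAd
ddddd^A
ddAdddA
ddAddAd
dddAAdd
ddddddd
ddddddd
k=33  ddddAAd
dddd<dA
ddAdddA
ddAddAd
dddAAdd
ddddddd
ddddddd
k=34  dddd^Ad
ddddAdA
ddAdddA
ddAddAd
dddAAdd
ddddddd
ddddddd
k=35  ddd<dAd
ddddAdA
ddAdddA
ddAddAd
dddAAdd
ddddddd
ddddddd

west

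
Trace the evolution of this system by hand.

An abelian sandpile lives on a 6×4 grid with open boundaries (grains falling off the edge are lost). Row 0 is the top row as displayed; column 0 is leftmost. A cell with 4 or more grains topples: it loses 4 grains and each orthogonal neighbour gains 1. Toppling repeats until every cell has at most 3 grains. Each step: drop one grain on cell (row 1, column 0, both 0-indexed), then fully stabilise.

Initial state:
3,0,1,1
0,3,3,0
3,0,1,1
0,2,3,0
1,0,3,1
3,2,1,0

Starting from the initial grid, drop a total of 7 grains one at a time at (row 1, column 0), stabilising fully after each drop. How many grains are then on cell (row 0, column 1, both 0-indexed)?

2

step 0: 3,0,1,1
0,3,3,0
3,0,1,1
0,2,3,0
1,0,3,1
3,2,1,0
step 1: 3,0,1,1
1,3,3,0
3,0,1,1
0,2,3,0
1,0,3,1
3,2,1,0
step 2: 3,0,1,1
2,3,3,0
3,0,1,1
0,2,3,0
1,0,3,1
3,2,1,0
step 3: 3,0,1,1
3,3,3,0
3,0,1,1
0,2,3,0
1,0,3,1
3,2,1,0
step 4: 0,2,2,1
3,1,0,1
0,2,2,1
1,2,3,0
1,0,3,1
3,2,1,0
step 5: 1,2,2,1
0,2,0,1
1,2,2,1
1,2,3,0
1,0,3,1
3,2,1,0
step 6: 1,2,2,1
1,2,0,1
1,2,2,1
1,2,3,0
1,0,3,1
3,2,1,0
step 7: 1,2,2,1
2,2,0,1
1,2,2,1
1,2,3,0
1,0,3,1
3,2,1,0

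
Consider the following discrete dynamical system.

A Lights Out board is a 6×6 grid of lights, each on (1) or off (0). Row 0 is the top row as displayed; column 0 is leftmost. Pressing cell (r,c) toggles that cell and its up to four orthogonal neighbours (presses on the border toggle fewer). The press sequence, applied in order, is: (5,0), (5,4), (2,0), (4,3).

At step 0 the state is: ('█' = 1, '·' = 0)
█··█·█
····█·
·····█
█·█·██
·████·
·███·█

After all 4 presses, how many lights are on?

19

gen 0: █··█·█
····█·
·····█
█·█·██
·████·
·███·█
gen 1: █··█·█
····█·
·····█
█·█·██
█████·
█·██·█
gen 2: █··█·█
····█·
·····█
█·█·██
████··
█·█·█·
gen 3: █··█·█
█···█·
██···█
··█·██
████··
█·█·█·
gen 4: █··█·█
█···█·
██···█
··████
██··█·
█·███·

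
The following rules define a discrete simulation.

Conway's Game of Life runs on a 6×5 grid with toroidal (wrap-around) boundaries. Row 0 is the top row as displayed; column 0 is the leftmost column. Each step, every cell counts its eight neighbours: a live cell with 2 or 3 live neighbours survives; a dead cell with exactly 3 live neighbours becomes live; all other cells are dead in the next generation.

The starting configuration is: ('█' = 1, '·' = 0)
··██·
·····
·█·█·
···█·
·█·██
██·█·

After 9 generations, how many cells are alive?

k=0  ··██·
·····
·█·█·
···█·
·█·██
██·█·
k=1  ·████
···█·
··█··
█··█·
·█·█·
██···
k=2  ·█·██
·█··█
··███
·█·██
·█···
·····
k=3  ··███
·█···
·█···
·█··█
█·█··
█·█··
k=4  █·███
██·█·
·██··
·██··
█·███
█·█··
k=5  ·····
·····
···█·
····█
█···█
·····
k=6  ·····
·····
·····
█··██
█···█
·····
k=7  ·····
·····
····█
█··█·
█··█·
·····
k=8  ·····
·····
····█
█··█·
·····
·····
k=9  ·····
·····
····█
····█
·····
·····

2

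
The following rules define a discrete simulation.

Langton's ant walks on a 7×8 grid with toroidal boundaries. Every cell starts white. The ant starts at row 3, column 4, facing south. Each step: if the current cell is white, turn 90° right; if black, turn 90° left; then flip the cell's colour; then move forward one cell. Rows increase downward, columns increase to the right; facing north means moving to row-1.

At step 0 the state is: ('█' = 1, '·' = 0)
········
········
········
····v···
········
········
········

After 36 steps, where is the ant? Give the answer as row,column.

6,4

k=0  ········
········
········
····v···
········
········
········
k=1  ········
········
········
···<█···
········
········
········
k=2  ········
········
···^····
···██···
········
········
········
k=3  ········
········
···█>···
···██···
········
········
········
k=4  ········
········
···██···
···█v···
········
········
········
k=5  ········
········
···██···
···█·>··
········
········
········
k=6  ········
········
···██···
···█·█··
·····v··
········
········
k=7  ········
········
···██···
···█·█··
····<█··
········
········
k=8  ········
········
···██···
···█^█··
····██··
········
········
k=9  ········
········
···██···
···██>··
····██··
········
········
k=10  ········
········
···██^··
···██···
····██··
········
········
k=11  ········
········
···███>·
···██···
····██··
········
········
k=12  ········
········
···████·
···██·v·
····██··
········
········
k=13  ········
········
···████·
···██<█·
····██··
········
········
k=14  ········
········
···██^█·
···████·
····██··
········
········
k=15  ········
········
···█<·█·
···████·
····██··
········
········
k=16  ········
········
···█··█·
···█v██·
····██··
········
········
k=17  ········
········
···█··█·
···█·>█·
····██··
········
········
k=18  ········
········
···█·^█·
···█··█·
····██··
········
········
k=19  ········
········
···█·█>·
···█··█·
····██··
········
········
k=20  ········
······^·
···█·█··
···█··█·
····██··
········
········
k=21  ········
······█>
···█·█··
···█··█·
····██··
········
········
k=22  ········
······██
···█·█·v
···█··█·
····██··
········
········
k=23  ········
······██
···█·█<█
···█··█·
····██··
········
········
k=24  ········
······^█
···█·███
···█··█·
····██··
········
········
k=25  ········
·····<·█
···█·███
···█··█·
····██··
········
········
k=26  ·····^··
·····█·█
···█·███
···█··█·
····██··
········
········
k=27  ·····█>·
·····█·█
···█·███
···█··█·
····██··
········
········
k=28  ·····██·
·····█v█
···█·███
···█··█·
····██··
········
········
k=29  ·····██·
·····<██
···█·███
···█··█·
····██··
········
········
k=30  ·····██·
······██
···█·v██
···█··█·
····██··
········
········
k=31  ·····██·
······██
···█··>█
···█··█·
····██··
········
········
k=32  ·····██·
······^█
···█···█
···█··█·
····██··
········
········
k=33  ·····██·
·····<·█
···█···█
···█··█·
····██··
········
········
k=34  ·····^█·
·····█·█
···█···█
···█··█·
····██··
········
········
k=35  ····<·█·
·····█·█
···█···█
···█··█·
····██··
········
········
k=36  ····█·█·
·····█·█
···█···█
···█··█·
····██··
········
····^···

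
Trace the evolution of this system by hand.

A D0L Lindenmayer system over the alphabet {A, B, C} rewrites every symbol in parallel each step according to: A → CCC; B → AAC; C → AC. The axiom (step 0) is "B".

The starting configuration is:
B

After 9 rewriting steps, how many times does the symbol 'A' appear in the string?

[0] B
[1] AAC
[2] CCCCCCAC
[3] ACACACACACACCCCAC
[4] CCCACCCCACCCCACCCCACCCCACCCCACACACACCCCAC
[5] ACACACCCCACACACACCCCACACACACCCCACACACACCCCACACACACCCCACACACACCCCACCCCACCCCACCCCACACACACCCCAC
[6] CCCACCCCACCCCACACACACCCCACCCCACCCCACCCCACACACACCCCACCCCACC…CACACCCCACACACACCCCACACACACCCCACCCCACCCCACCCCACACACACCCCAC  (len 215)
[7] ACACACCCCACACACACCCCACACACACCCCACCCCACCCCACCCCACACACACCCCA…CACACCCCACACACACCCCACACACACCCCACCCCACCCCACCCCACACACACCCCAC  (len 491)
[8] CCCACCCCACCCCACACACACCCCACCCCACCCCACCCCACACACACCCCACCCCACC…CACACCCCACACACACCCCACACACACCCCACCCCACCCCACCCCACACACACCCCAC  (len 1136)
[9] ACACACCCCACACACACCCCACACACACCCCACCCCACCCCACCCCACACACACCCCA…CACACCCCACACACACCCCACACACACCCCACCCCACCCCACCCCACACACACCCCAC  (len 2609)

799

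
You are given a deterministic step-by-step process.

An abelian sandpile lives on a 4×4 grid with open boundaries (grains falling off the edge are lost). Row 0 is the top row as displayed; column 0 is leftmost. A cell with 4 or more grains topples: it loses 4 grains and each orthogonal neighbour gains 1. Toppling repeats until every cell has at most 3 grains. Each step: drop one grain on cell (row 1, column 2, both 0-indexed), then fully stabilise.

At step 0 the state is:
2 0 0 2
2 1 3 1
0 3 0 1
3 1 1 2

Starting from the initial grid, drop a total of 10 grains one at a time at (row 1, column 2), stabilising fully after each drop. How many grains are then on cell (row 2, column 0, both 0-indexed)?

step 0: 2 0 0 2
2 1 3 1
0 3 0 1
3 1 1 2
step 1: 2 0 1 2
2 2 0 2
0 3 1 1
3 1 1 2
step 2: 2 0 1 2
2 2 1 2
0 3 1 1
3 1 1 2
step 3: 2 0 1 2
2 2 2 2
0 3 1 1
3 1 1 2
step 4: 2 0 1 2
2 2 3 2
0 3 1 1
3 1 1 2
step 5: 2 0 2 2
2 3 0 3
0 3 2 1
3 1 1 2
step 6: 2 0 2 2
2 3 1 3
0 3 2 1
3 1 1 2
step 7: 2 0 2 2
2 3 2 3
0 3 2 1
3 1 1 2
step 8: 2 0 2 2
2 3 3 3
0 3 2 1
3 1 1 2
step 9: 2 1 3 3
3 1 3 0
1 1 0 3
3 2 2 2
step 10: 2 2 1 0
3 2 1 2
1 1 1 3
3 2 2 2

1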